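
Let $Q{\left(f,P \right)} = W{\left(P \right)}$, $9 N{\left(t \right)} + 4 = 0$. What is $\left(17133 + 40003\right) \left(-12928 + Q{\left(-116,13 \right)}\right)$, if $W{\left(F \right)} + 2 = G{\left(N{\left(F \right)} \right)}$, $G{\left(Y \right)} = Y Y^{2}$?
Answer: $- \frac{538565878624}{729} \approx -7.3877 \cdot 10^{8}$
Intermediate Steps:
$N{\left(t \right)} = - \frac{4}{9}$ ($N{\left(t \right)} = - \frac{4}{9} + \frac{1}{9} \cdot 0 = - \frac{4}{9} + 0 = - \frac{4}{9}$)
$G{\left(Y \right)} = Y^{3}$
$W{\left(F \right)} = - \frac{1522}{729}$ ($W{\left(F \right)} = -2 + \left(- \frac{4}{9}\right)^{3} = -2 - \frac{64}{729} = - \frac{1522}{729}$)
$Q{\left(f,P \right)} = - \frac{1522}{729}$
$\left(17133 + 40003\right) \left(-12928 + Q{\left(-116,13 \right)}\right) = \left(17133 + 40003\right) \left(-12928 - \frac{1522}{729}\right) = 57136 \left(- \frac{9426034}{729}\right) = - \frac{538565878624}{729}$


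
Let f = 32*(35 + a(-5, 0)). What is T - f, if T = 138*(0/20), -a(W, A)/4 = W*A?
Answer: -1120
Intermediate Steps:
a(W, A) = -4*A*W (a(W, A) = -4*W*A = -4*A*W)
T = 0 (T = 138*(0*(1/20)) = 138*0 = 0)
f = 1120 (f = 32*(35 - 4*0*(-5)) = 32*(35 + 0) = 32*35 = 1120)
T - f = 0 - 1*1120 = 0 - 1120 = -1120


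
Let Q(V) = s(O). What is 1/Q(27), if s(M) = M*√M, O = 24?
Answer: √6/288 ≈ 0.0085052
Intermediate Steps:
s(M) = M^(3/2)
Q(V) = 48*√6 (Q(V) = 24^(3/2) = 48*√6)
1/Q(27) = 1/(48*√6) = √6/288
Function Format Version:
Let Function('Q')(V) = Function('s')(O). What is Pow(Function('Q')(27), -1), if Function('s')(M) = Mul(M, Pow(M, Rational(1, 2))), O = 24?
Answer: Mul(Rational(1, 288), Pow(6, Rational(1, 2))) ≈ 0.0085052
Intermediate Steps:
Function('s')(M) = Pow(M, Rational(3, 2))
Function('Q')(V) = Mul(48, Pow(6, Rational(1, 2))) (Function('Q')(V) = Pow(24, Rational(3, 2)) = Mul(48, Pow(6, Rational(1, 2))))
Pow(Function('Q')(27), -1) = Pow(Mul(48, Pow(6, Rational(1, 2))), -1) = Mul(Rational(1, 288), Pow(6, Rational(1, 2)))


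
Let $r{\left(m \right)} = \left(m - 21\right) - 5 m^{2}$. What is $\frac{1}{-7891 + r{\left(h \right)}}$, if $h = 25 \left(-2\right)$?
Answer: $- \frac{1}{20462} \approx -4.8871 \cdot 10^{-5}$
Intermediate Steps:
$h = -50$
$r{\left(m \right)} = -21 + m - 5 m^{2}$ ($r{\left(m \right)} = \left(-21 + m\right) - 5 m^{2} = -21 + m - 5 m^{2}$)
$\frac{1}{-7891 + r{\left(h \right)}} = \frac{1}{-7891 - \left(71 + 12500\right)} = \frac{1}{-7891 - 12571} = \frac{1}{-20462} = - \frac{1}{20462}$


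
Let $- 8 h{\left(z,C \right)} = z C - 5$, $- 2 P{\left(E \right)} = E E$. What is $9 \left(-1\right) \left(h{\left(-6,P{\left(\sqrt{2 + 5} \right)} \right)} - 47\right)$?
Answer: $441$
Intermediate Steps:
$P{\left(E \right)} = - \frac{E^{2}}{2}$ ($P{\left(E \right)} = - \frac{E E}{2} = - \frac{E^{2}}{2}$)
$h{\left(z,C \right)} = \frac{5}{8} - \frac{C z}{8}$ ($h{\left(z,C \right)} = - \frac{z C - 5}{8} = - \frac{C z - 5}{8} = - \frac{-5 + C z}{8} = \frac{5}{8} - \frac{C z}{8}$)
$9 \left(-1\right) \left(h{\left(-6,P{\left(\sqrt{2 + 5} \right)} \right)} - 47\right) = 9 \left(-1\right) \left(\left(\frac{5}{8} - \frac{1}{8} \left(- \frac{\left(\sqrt{2 + 5}\right)^{2}}{2}\right) \left(-6\right)\right) - 47\right) = - 9 \left(\left(\frac{5}{8} - \frac{1}{8} \left(- \frac{\left(\sqrt{7}\right)^{2}}{2}\right) \left(-6\right)\right) - 47\right) = - 9 \left(\left(\frac{5}{8} - \frac{1}{8} \left(\left(- \frac{1}{2}\right) 7\right) \left(-6\right)\right) - 47\right) = - 9 \left(\left(\frac{5}{8} - \left(- \frac{7}{16}\right) \left(-6\right)\right) - 47\right) = - 9 \left(\left(\frac{5}{8} - \frac{21}{8}\right) - 47\right) = - 9 \left(-2 - 47\right) = \left(-9\right) \left(-49\right) = 441$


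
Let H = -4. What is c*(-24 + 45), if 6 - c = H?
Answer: 210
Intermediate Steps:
c = 10 (c = 6 - 1*(-4) = 6 + 4 = 10)
c*(-24 + 45) = 10*(-24 + 45) = 10*21 = 210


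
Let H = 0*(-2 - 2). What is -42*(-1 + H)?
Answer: 42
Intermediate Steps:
H = 0 (H = 0*(-4) = 0)
-42*(-1 + H) = -42*(-1 + 0) = -42*(-1) = 42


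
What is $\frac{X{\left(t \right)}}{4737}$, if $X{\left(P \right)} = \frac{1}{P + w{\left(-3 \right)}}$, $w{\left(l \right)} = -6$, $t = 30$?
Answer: $\frac{1}{113688} \approx 8.796 \cdot 10^{-6}$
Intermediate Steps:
$X{\left(P \right)} = \frac{1}{-6 + P}$ ($X{\left(P \right)} = \frac{1}{P - 6} = \frac{1}{-6 + P}$)
$\frac{X{\left(t \right)}}{4737} = \frac{1}{\left(-6 + 30\right) 4737} = \frac{1}{24} \cdot \frac{1}{4737} = \frac{1}{113688}$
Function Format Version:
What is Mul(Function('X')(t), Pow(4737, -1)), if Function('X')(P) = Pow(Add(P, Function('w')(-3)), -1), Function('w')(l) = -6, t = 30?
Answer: Rational(1, 113688) ≈ 8.7960e-6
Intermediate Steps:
Function('X')(P) = Pow(Add(-6, P), -1) (Function('X')(P) = Pow(Add(P, -6), -1) = Pow(Add(-6, P), -1))
Mul(Function('X')(t), Pow(4737, -1)) = Mul(Pow(Add(-6, 30), -1), Pow(4737, -1)) = Mul(Pow(24, -1), Rational(1, 4737)) = Mul(Rational(1, 24), Rational(1, 4737)) = Rational(1, 113688)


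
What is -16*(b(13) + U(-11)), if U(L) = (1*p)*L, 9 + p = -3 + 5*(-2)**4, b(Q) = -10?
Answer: 12128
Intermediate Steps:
p = 68 (p = -9 + (-3 + 5*(-2)**4) = -9 + (-3 + 5*16) = -9 + (-3 + 80) = -9 + 77 = 68)
U(L) = 68*L (U(L) = (1*68)*L = 68*L)
-16*(b(13) + U(-11)) = -16*(-10 + 68*(-11)) = -16*(-10 - 748) = -16*(-758) = 12128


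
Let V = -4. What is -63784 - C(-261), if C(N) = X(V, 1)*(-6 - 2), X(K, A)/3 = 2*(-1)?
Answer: -63832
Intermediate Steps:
X(K, A) = -6 (X(K, A) = 3*(2*(-1)) = 3*(-2) = -6)
C(N) = 48 (C(N) = -6*(-6 - 2) = -6*(-8) = 48)
-63784 - C(-261) = -63784 - 1*48 = -63784 - 48 = -63832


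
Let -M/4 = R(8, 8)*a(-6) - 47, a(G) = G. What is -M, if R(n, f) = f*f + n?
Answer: -1916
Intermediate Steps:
R(n, f) = n + f² (R(n, f) = f² + n = n + f²)
M = 1916 (M = -4*((8 + 8²)*(-6) - 47) = -4*((8 + 64)*(-6) - 47) = -4*(72*(-6) - 47) = -4*(-432 - 47) = -4*(-479) = 1916)
-M = -1*1916 = -1916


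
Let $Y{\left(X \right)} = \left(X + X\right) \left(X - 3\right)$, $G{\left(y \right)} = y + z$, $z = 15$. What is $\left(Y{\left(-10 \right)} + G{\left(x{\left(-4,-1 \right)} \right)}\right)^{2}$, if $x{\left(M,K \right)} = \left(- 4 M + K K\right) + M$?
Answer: $82944$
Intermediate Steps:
$x{\left(M,K \right)} = K^{2} - 3 M$ ($x{\left(M,K \right)} = \left(- 4 M + K^{2}\right) + M = \left(K^{2} - 4 M\right) + M = K^{2} - 3 M$)
$G{\left(y \right)} = 15 + y$ ($G{\left(y \right)} = y + 15 = 15 + y$)
$Y{\left(X \right)} = 2 X \left(-3 + X\right)$
$\left(Y{\left(-10 \right)} + G{\left(x{\left(-4,-1 \right)} \right)}\right)^{2} = \left(2 \left(-10\right) \left(-3 - 10\right) + \left(15 + \left(\left(-1\right)^{2} - -12\right)\right)\right)^{2} = \left(2 \left(-10\right) \left(-13\right) + \left(15 + \left(1 + 12\right)\right)\right)^{2} = \left(260 + \left(15 + 13\right)\right)^{2} = \left(260 + 28\right)^{2} = 288^{2} = 82944$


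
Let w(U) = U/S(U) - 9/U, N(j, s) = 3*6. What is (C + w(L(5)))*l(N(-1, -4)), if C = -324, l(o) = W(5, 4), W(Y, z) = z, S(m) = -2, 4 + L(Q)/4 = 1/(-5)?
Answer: -44109/35 ≈ -1260.3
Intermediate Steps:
L(Q) = -84/5 (L(Q) = -16 + 4/(-5) = -16 + 4*(-⅕) = -16 - ⅘ = -84/5)
N(j, s) = 18
l(o) = 4
w(U) = -9/U - U/2 (w(U) = U/(-2) - 9/U = U*(-½) - 9/U = -U/2 - 9/U = -9/U - U/2)
(C + w(L(5)))*l(N(-1, -4)) = (-324 + (-9/(-84/5) - ½*(-84/5)))*4 = (-324 + (-9*(-5/84) + 42/5))*4 = (-324 + (15/28 + 42/5))*4 = (-324 + 1251/140)*4 = -44109/140*4 = -44109/35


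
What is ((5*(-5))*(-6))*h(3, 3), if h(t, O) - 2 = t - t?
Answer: 300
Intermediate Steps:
h(t, O) = 2 (h(t, O) = 2 + (t - t) = 2 + 0 = 2)
((5*(-5))*(-6))*h(3, 3) = ((5*(-5))*(-6))*2 = -25*(-6)*2 = 150*2 = 300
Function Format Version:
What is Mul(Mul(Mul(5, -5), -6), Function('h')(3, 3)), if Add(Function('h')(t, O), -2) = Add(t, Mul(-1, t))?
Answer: 300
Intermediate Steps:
Function('h')(t, O) = 2 (Function('h')(t, O) = Add(2, Add(t, Mul(-1, t))) = Add(2, 0) = 2)
Mul(Mul(Mul(5, -5), -6), Function('h')(3, 3)) = Mul(Mul(Mul(5, -5), -6), 2) = Mul(Mul(-25, -6), 2) = Mul(150, 2) = 300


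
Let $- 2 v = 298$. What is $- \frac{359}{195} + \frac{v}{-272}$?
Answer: $- \frac{68593}{53040} \approx -1.2932$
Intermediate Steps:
$v = -149$ ($v = \left(- \frac{1}{2}\right) 298 = -149$)
$- \frac{359}{195} + \frac{v}{-272} = - \frac{359}{195} - \frac{149}{-272} = \left(-359\right) \frac{1}{195} - - \frac{149}{272} = - \frac{359}{195} + \frac{149}{272} = - \frac{68593}{53040}$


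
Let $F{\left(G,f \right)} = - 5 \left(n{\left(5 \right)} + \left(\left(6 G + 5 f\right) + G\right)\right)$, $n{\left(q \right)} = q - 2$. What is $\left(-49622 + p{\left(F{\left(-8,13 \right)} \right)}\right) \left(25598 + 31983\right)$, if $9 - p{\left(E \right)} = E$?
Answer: $-2853311293$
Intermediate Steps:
$n{\left(q \right)} = -2 + q$ ($n{\left(q \right)} = q - 2 = -2 + q$)
$F{\left(G,f \right)} = -15 - 35 G - 25 f$ ($F{\left(G,f \right)} = - 5 \left(\left(-2 + 5\right) + \left(\left(6 G + 5 f\right) + G\right)\right) = - 5 \left(3 + \left(\left(5 f + 6 G\right) + G\right)\right) = - 5 \left(3 + \left(5 f + 7 G\right)\right) = - 5 \left(3 + 5 f + 7 G\right) = -15 - 35 G - 25 f$)
$p{\left(E \right)} = 9 - E$
$\left(-49622 + p{\left(F{\left(-8,13 \right)} \right)}\right) \left(25598 + 31983\right) = \left(-49622 - \left(-24 - 325 + 280\right)\right) \left(25598 + 31983\right) = \left(-49622 + \left(9 - \left(-15 + 280 - 325\right)\right)\right) 57581 = \left(-49622 + \left(9 - -60\right)\right) 57581 = \left(-49622 + \left(9 + 60\right)\right) 57581 = \left(-49622 + 69\right) 57581 = \left(-49553\right) 57581 = -2853311293$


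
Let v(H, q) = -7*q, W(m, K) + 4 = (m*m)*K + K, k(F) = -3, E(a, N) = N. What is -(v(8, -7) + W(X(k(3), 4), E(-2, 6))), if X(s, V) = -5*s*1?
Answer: -1401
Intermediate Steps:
X(s, V) = -5*s
W(m, K) = -4 + K + K*m² (W(m, K) = -4 + ((m*m)*K + K) = -4 + (m²*K + K) = -4 + (K*m² + K) = -4 + (K + K*m²) = -4 + K + K*m²)
-(v(8, -7) + W(X(k(3), 4), E(-2, 6))) = -(-7*(-7) + (-4 + 6 + 6*(-5*(-3))²)) = -(49 + (-4 + 6 + 6*15²)) = -(49 + (-4 + 6 + 6*225)) = -(49 + (-4 + 6 + 1350)) = -(49 + 1352) = -1*1401 = -1401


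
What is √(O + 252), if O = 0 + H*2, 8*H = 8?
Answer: √254 ≈ 15.937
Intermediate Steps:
H = 1 (H = (⅛)*8 = 1)
O = 2 (O = 0 + 1*2 = 0 + 2 = 2)
√(O + 252) = √(2 + 252) = √254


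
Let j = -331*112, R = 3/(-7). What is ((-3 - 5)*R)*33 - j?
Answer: 260296/7 ≈ 37185.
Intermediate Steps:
R = -3/7 (R = 3*(-⅐) = -3/7 ≈ -0.42857)
j = -37072
((-3 - 5)*R)*33 - j = ((-3 - 5)*(-3/7))*33 - 1*(-37072) = -8*(-3/7)*33 + 37072 = (24/7)*33 + 37072 = 792/7 + 37072 = 260296/7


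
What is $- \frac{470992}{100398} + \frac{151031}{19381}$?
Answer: $\frac{3017457193}{972906819} \approx 3.1015$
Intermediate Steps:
$- \frac{470992}{100398} + \frac{151031}{19381} = \left(-470992\right) \frac{1}{100398} + 151031 \cdot \frac{1}{19381} = - \frac{235496}{50199} + \frac{151031}{19381} = \frac{3017457193}{972906819}$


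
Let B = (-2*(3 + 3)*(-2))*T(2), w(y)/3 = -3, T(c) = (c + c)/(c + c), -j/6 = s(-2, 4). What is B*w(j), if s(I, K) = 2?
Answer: -216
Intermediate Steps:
j = -12 (j = -6*2 = -12)
T(c) = 1 (T(c) = (2*c)/((2*c)) = (2*c)*(1/(2*c)) = 1)
w(y) = -9 (w(y) = 3*(-3) = -9)
B = 24 (B = -2*(3 + 3)*(-2)*1 = -12*(-2)*1 = -2*(-12)*1 = 24*1 = 24)
B*w(j) = 24*(-9) = -216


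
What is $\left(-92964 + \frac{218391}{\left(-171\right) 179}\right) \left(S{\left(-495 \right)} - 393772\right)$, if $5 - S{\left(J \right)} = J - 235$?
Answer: $\frac{372828801803093}{10203} \approx 3.6541 \cdot 10^{10}$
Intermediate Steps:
$S{\left(J \right)} = 240 - J$ ($S{\left(J \right)} = 5 - \left(J - 235\right) = 5 - \left(-235 + J\right) = 240 - J$)
$\left(-92964 + \frac{218391}{\left(-171\right) 179}\right) \left(S{\left(-495 \right)} - 393772\right) = \left(-92964 + \frac{218391}{\left(-171\right) 179}\right) \left(\left(240 - -495\right) - 393772\right) = \left(-92964 + \frac{218391}{-30609}\right) \left(\left(240 + 495\right) - 393772\right) = \left(-92964 + 218391 \left(- \frac{1}{30609}\right)\right) \left(735 - 393772\right) = \left(-92964 - \frac{72797}{10203}\right) \left(-393037\right) = \left(- \frac{948584489}{10203}\right) \left(-393037\right) = \frac{372828801803093}{10203}$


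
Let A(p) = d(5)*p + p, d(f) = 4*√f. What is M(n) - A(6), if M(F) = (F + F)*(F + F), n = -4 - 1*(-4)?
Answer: -6 - 24*√5 ≈ -59.666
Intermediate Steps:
A(p) = p + 4*p*√5 (A(p) = (4*√5)*p + p = 4*p*√5 + p = p + 4*p*√5)
n = 0 (n = -4 + 4 = 0)
M(F) = 4*F² (M(F) = (2*F)*(2*F) = 4*F²)
M(n) - A(6) = 4*0² - 6*(1 + 4*√5) = 4*0 - (6 + 24*√5) = 0 + (-6 - 24*√5) = -6 - 24*√5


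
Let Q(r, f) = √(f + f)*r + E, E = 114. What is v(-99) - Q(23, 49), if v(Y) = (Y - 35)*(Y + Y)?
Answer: 26418 - 161*√2 ≈ 26190.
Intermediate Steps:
v(Y) = 2*Y*(-35 + Y) (v(Y) = (-35 + Y)*(2*Y) = 2*Y*(-35 + Y))
Q(r, f) = 114 + r*√2*√f (Q(r, f) = √(f + f)*r + 114 = √(2*f)*r + 114 = (√2*√f)*r + 114 = r*√2*√f + 114 = 114 + r*√2*√f)
v(-99) - Q(23, 49) = 2*(-99)*(-35 - 99) - (114 + 23*√2*√49) = 2*(-99)*(-134) - (114 + 23*√2*7) = 26532 - (114 + 161*√2) = 26532 + (-114 - 161*√2) = 26418 - 161*√2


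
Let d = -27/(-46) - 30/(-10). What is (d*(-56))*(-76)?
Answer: 351120/23 ≈ 15266.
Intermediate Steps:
d = 165/46 (d = -27*(-1/46) - 30*(-1/10) = 27/46 + 3 = 165/46 ≈ 3.5870)
(d*(-56))*(-76) = ((165/46)*(-56))*(-76) = -4620/23*(-76) = 351120/23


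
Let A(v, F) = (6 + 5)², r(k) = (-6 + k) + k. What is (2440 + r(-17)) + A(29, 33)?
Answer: 2521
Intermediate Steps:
r(k) = -6 + 2*k
A(v, F) = 121 (A(v, F) = 11² = 121)
(2440 + r(-17)) + A(29, 33) = (2440 + (-6 + 2*(-17))) + 121 = (2440 + (-6 - 34)) + 121 = (2440 - 40) + 121 = 2400 + 121 = 2521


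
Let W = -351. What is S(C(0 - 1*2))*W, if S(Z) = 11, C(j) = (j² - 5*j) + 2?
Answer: -3861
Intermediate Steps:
C(j) = 2 + j² - 5*j
S(C(0 - 1*2))*W = 11*(-351) = -3861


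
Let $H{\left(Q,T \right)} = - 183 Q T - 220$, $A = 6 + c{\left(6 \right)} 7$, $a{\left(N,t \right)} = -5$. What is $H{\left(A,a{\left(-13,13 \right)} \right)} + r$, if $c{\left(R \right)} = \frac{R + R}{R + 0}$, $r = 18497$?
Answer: $36577$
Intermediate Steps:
$c{\left(R \right)} = 2$ ($c{\left(R \right)} = \frac{2 R}{R} = 2$)
$A = 20$ ($A = 6 + 2 \cdot 7 = 6 + 14 = 20$)
$H{\left(Q,T \right)} = -220 - 183 Q T$ ($H{\left(Q,T \right)} = - 183 Q T - 220 = -220 - 183 Q T$)
$H{\left(A,a{\left(-13,13 \right)} \right)} + r = \left(-220 - 3660 \left(-5\right)\right) + 18497 = \left(-220 + 18300\right) + 18497 = 18080 + 18497 = 36577$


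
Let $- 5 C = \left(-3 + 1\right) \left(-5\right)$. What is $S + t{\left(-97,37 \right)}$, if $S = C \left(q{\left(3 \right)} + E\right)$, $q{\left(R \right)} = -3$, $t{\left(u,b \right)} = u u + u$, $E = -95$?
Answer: $9508$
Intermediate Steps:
$t{\left(u,b \right)} = u + u^{2}$ ($t{\left(u,b \right)} = u^{2} + u = u + u^{2}$)
$C = -2$ ($C = - \frac{\left(-3 + 1\right) \left(-5\right)}{5} = - \frac{\left(-2\right) \left(-5\right)}{5} = \left(- \frac{1}{5}\right) 10 = -2$)
$S = 196$ ($S = - 2 \left(-3 - 95\right) = \left(-2\right) \left(-98\right) = 196$)
$S + t{\left(-97,37 \right)} = 196 - 97 \left(1 - 97\right) = 196 - -9312 = 196 + 9312 = 9508$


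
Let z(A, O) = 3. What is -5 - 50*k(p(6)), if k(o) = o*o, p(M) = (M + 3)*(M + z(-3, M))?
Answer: -328055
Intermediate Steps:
p(M) = (3 + M)² (p(M) = (M + 3)*(M + 3) = (3 + M)*(3 + M) = (3 + M)²)
k(o) = o²
-5 - 50*k(p(6)) = -5 - 50*(9 + 6² + 6*6)² = -5 - 50*(9 + 36 + 36)² = -5 - 50*81² = -5 - 50*6561 = -5 - 328050 = -328055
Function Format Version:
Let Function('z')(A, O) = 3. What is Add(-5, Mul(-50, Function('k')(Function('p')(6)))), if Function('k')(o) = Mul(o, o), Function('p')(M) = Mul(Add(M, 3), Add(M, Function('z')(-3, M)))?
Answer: -328055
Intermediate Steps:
Function('p')(M) = Pow(Add(3, M), 2) (Function('p')(M) = Mul(Add(M, 3), Add(M, 3)) = Mul(Add(3, M), Add(3, M)) = Pow(Add(3, M), 2))
Function('k')(o) = Pow(o, 2)
Add(-5, Mul(-50, Function('k')(Function('p')(6)))) = Add(-5, Mul(-50, Pow(Add(9, Pow(6, 2), Mul(6, 6)), 2))) = Add(-5, Mul(-50, Pow(Add(9, 36, 36), 2))) = Add(-5, Mul(-50, Pow(81, 2))) = Add(-5, Mul(-50, 6561)) = Add(-5, -328050) = -328055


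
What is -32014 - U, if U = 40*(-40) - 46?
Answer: -30368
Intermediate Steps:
U = -1646 (U = -1600 - 46 = -1646)
-32014 - U = -32014 - 1*(-1646) = -32014 + 1646 = -30368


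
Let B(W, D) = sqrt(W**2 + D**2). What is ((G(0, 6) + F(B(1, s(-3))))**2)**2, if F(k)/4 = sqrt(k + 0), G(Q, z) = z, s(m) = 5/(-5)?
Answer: 16*(3 + 2*2**(1/4))**4 ≈ 13389.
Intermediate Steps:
s(m) = -1 (s(m) = 5*(-1/5) = -1)
B(W, D) = sqrt(D**2 + W**2)
F(k) = 4*sqrt(k) (F(k) = 4*sqrt(k + 0) = 4*sqrt(k))
((G(0, 6) + F(B(1, s(-3))))**2)**2 = ((6 + 4*sqrt(sqrt((-1)**2 + 1**2)))**2)**2 = ((6 + 4*sqrt(sqrt(1 + 1)))**2)**2 = ((6 + 4*sqrt(sqrt(2)))**2)**2 = ((6 + 4*2**(1/4))**2)**2 = (6 + 4*2**(1/4))**4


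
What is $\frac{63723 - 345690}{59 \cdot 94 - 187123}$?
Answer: $\frac{281967}{181577} \approx 1.5529$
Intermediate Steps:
$\frac{63723 - 345690}{59 \cdot 94 - 187123} = - \frac{281967}{5546 - 187123} = - \frac{281967}{-181577} = \left(-281967\right) \left(- \frac{1}{181577}\right) = \frac{281967}{181577}$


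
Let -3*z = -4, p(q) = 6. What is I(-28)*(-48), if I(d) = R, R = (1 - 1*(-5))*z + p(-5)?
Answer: -672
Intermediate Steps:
z = 4/3 (z = -⅓*(-4) = 4/3 ≈ 1.3333)
R = 14 (R = (1 - 1*(-5))*(4/3) + 6 = (1 + 5)*(4/3) + 6 = 6*(4/3) + 6 = 8 + 6 = 14)
I(d) = 14
I(-28)*(-48) = 14*(-48) = -672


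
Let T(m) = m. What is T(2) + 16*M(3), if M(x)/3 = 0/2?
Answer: 2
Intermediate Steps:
M(x) = 0 (M(x) = 3*(0/2) = 3*(0*(1/2)) = 3*0 = 0)
T(2) + 16*M(3) = 2 + 16*0 = 2 + 0 = 2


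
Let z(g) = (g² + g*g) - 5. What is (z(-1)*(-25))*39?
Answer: 2925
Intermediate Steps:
z(g) = -5 + 2*g² (z(g) = (g² + g²) - 5 = 2*g² - 5 = -5 + 2*g²)
(z(-1)*(-25))*39 = ((-5 + 2*(-1)²)*(-25))*39 = ((-5 + 2*1)*(-25))*39 = ((-5 + 2)*(-25))*39 = -3*(-25)*39 = 75*39 = 2925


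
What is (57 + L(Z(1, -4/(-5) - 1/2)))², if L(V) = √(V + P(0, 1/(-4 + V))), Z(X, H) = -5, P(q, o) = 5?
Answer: 3249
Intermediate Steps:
L(V) = √(5 + V) (L(V) = √(V + 5) = √(5 + V))
(57 + L(Z(1, -4/(-5) - 1/2)))² = (57 + √(5 - 5))² = (57 + √0)² = (57 + 0)² = 57² = 3249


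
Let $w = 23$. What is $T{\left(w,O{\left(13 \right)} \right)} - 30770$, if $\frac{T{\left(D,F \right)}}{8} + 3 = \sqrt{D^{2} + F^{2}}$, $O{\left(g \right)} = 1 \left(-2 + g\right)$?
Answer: $-30794 + 40 \sqrt{26} \approx -30590.0$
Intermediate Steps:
$O{\left(g \right)} = -2 + g$
$T{\left(D,F \right)} = -24 + 8 \sqrt{D^{2} + F^{2}}$
$T{\left(w,O{\left(13 \right)} \right)} - 30770 = \left(-24 + 8 \sqrt{23^{2} + \left(-2 + 13\right)^{2}}\right) - 30770 = \left(-24 + 8 \sqrt{529 + 11^{2}}\right) - 30770 = \left(-24 + 8 \sqrt{529 + 121}\right) - 30770 = \left(-24 + 8 \sqrt{650}\right) - 30770 = \left(-24 + 8 \cdot 5 \sqrt{26}\right) - 30770 = \left(-24 + 40 \sqrt{26}\right) - 30770 = -30794 + 40 \sqrt{26}$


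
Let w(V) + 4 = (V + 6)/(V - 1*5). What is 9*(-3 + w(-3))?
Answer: -531/8 ≈ -66.375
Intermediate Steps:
w(V) = -4 + (6 + V)/(-5 + V) (w(V) = -4 + (V + 6)/(V - 1*5) = -4 + (6 + V)/(V - 5) = -4 + (6 + V)/(-5 + V))
9*(-3 + w(-3)) = 9*(-3 + (26 - 3*(-3))/(-5 - 3)) = 9*(-3 + (26 + 9)/(-8)) = 9*(-3 - 1/8*35) = 9*(-3 - 35/8) = 9*(-59/8) = -531/8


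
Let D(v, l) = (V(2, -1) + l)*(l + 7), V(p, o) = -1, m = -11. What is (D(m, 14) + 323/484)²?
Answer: 17544327025/234256 ≈ 74894.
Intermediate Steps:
D(v, l) = (-1 + l)*(7 + l) (D(v, l) = (-1 + l)*(l + 7) = (-1 + l)*(7 + l))
(D(m, 14) + 323/484)² = ((-7 + 14² + 6*14) + 323/484)² = ((-7 + 196 + 84) + 323*(1/484))² = (273 + 323/484)² = (132455/484)² = 17544327025/234256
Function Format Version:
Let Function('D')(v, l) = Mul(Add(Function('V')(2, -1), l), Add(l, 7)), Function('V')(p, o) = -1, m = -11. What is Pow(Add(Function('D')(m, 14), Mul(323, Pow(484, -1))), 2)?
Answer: Rational(17544327025, 234256) ≈ 74894.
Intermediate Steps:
Function('D')(v, l) = Mul(Add(-1, l), Add(7, l)) (Function('D')(v, l) = Mul(Add(-1, l), Add(l, 7)) = Mul(Add(-1, l), Add(7, l)))
Pow(Add(Function('D')(m, 14), Mul(323, Pow(484, -1))), 2) = Pow(Add(Add(-7, Pow(14, 2), Mul(6, 14)), Mul(323, Pow(484, -1))), 2) = Pow(Add(Add(-7, 196, 84), Mul(323, Rational(1, 484))), 2) = Pow(Add(273, Rational(323, 484)), 2) = Pow(Rational(132455, 484), 2) = Rational(17544327025, 234256)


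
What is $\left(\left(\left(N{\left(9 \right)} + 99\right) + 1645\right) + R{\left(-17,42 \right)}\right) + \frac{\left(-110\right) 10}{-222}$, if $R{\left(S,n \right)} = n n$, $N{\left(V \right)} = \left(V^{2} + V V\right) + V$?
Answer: $\frac{408919}{111} \approx 3684.0$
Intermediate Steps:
$N{\left(V \right)} = V + 2 V^{2}$ ($N{\left(V \right)} = \left(V^{2} + V^{2}\right) + V = 2 V^{2} + V = V + 2 V^{2}$)
$R{\left(S,n \right)} = n^{2}$
$\left(\left(\left(N{\left(9 \right)} + 99\right) + 1645\right) + R{\left(-17,42 \right)}\right) + \frac{\left(-110\right) 10}{-222} = \left(\left(\left(9 \left(1 + 2 \cdot 9\right) + 99\right) + 1645\right) + 42^{2}\right) + \frac{\left(-110\right) 10}{-222} = \left(\left(\left(9 \left(1 + 18\right) + 99\right) + 1645\right) + 1764\right) - - \frac{550}{111} = \left(\left(\left(9 \cdot 19 + 99\right) + 1645\right) + 1764\right) + \frac{550}{111} = \left(\left(\left(171 + 99\right) + 1645\right) + 1764\right) + \frac{550}{111} = \left(\left(270 + 1645\right) + 1764\right) + \frac{550}{111} = \left(1915 + 1764\right) + \frac{550}{111} = 3679 + \frac{550}{111} = \frac{408919}{111}$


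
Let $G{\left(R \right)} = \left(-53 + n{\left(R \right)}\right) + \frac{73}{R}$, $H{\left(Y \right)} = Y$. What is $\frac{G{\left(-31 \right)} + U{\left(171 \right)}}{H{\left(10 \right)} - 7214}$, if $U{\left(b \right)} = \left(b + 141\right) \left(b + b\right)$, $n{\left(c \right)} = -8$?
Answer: $- \frac{826465}{55831} \approx -14.803$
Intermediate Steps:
$U{\left(b \right)} = 2 b \left(141 + b\right)$ ($U{\left(b \right)} = \left(141 + b\right) 2 b = 2 b \left(141 + b\right)$)
$G{\left(R \right)} = -61 + \frac{73}{R}$ ($G{\left(R \right)} = \left(-53 - 8\right) + \frac{73}{R} = -61 + \frac{73}{R}$)
$\frac{G{\left(-31 \right)} + U{\left(171 \right)}}{H{\left(10 \right)} - 7214} = \frac{\left(-61 + \frac{73}{-31}\right) + 2 \cdot 171 \left(141 + 171\right)}{10 - 7214} = \frac{\left(-61 + 73 \left(- \frac{1}{31}\right)\right) + 2 \cdot 171 \cdot 312}{-7204} = \left(\left(-61 - \frac{73}{31}\right) + 106704\right) \left(- \frac{1}{7204}\right) = \left(- \frac{1964}{31} + 106704\right) \left(- \frac{1}{7204}\right) = \frac{3305860}{31} \left(- \frac{1}{7204}\right) = - \frac{826465}{55831}$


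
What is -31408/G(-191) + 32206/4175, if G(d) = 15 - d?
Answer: -62246982/430025 ≈ -144.75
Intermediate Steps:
-31408/G(-191) + 32206/4175 = -31408/(15 - 1*(-191)) + 32206/4175 = -31408/(15 + 191) + 32206*(1/4175) = -31408/206 + 32206/4175 = -31408*1/206 + 32206/4175 = -15704/103 + 32206/4175 = -62246982/430025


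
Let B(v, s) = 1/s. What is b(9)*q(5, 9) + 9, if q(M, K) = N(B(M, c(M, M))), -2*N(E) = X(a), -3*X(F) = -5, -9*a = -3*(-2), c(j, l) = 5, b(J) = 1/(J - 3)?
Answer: 319/36 ≈ 8.8611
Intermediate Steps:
b(J) = 1/(-3 + J)
a = -⅔ (a = -(-1)*(-2)/3 = -⅑*6 = -⅔ ≈ -0.66667)
X(F) = 5/3 (X(F) = -⅓*(-5) = 5/3)
N(E) = -⅚ (N(E) = -½*5/3 = -⅚)
q(M, K) = -⅚
b(9)*q(5, 9) + 9 = -⅚/(-3 + 9) + 9 = -⅚/6 + 9 = (⅙)*(-⅚) + 9 = -5/36 + 9 = 319/36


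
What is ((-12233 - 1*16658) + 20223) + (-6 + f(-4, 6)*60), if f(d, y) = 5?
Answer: -8374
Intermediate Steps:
((-12233 - 1*16658) + 20223) + (-6 + f(-4, 6)*60) = ((-12233 - 1*16658) + 20223) + (-6 + 5*60) = ((-12233 - 16658) + 20223) + (-6 + 300) = (-28891 + 20223) + 294 = -8668 + 294 = -8374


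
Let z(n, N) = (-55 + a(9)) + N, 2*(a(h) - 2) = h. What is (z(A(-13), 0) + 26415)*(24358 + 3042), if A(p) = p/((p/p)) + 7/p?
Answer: 722442100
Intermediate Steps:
a(h) = 2 + h/2
A(p) = p + 7/p (A(p) = p/1 + 7/p = p*1 + 7/p = p + 7/p)
z(n, N) = -97/2 + N (z(n, N) = (-55 + (2 + (1/2)*9)) + N = (-55 + (2 + 9/2)) + N = (-55 + 13/2) + N = -97/2 + N)
(z(A(-13), 0) + 26415)*(24358 + 3042) = ((-97/2 + 0) + 26415)*(24358 + 3042) = (-97/2 + 26415)*27400 = (52733/2)*27400 = 722442100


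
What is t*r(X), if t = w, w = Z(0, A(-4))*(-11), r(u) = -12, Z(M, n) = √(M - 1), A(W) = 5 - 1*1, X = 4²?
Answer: 132*I ≈ 132.0*I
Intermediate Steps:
X = 16
A(W) = 4 (A(W) = 5 - 1 = 4)
Z(M, n) = √(-1 + M)
w = -11*I (w = √(-1 + 0)*(-11) = √(-1)*(-11) = I*(-11) = -11*I ≈ -11.0*I)
t = -11*I ≈ -11.0*I
t*r(X) = -11*I*(-12) = 132*I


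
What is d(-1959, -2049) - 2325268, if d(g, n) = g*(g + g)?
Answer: 5350094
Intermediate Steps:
d(g, n) = 2*g² (d(g, n) = g*(2*g) = 2*g²)
d(-1959, -2049) - 2325268 = 2*(-1959)² - 2325268 = 2*3837681 - 2325268 = 7675362 - 2325268 = 5350094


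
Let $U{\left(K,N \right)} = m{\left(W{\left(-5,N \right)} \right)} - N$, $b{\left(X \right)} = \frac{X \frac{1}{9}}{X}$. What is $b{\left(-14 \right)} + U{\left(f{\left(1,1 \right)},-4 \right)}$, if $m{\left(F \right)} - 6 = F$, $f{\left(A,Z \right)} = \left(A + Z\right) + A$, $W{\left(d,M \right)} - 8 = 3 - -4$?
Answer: $\frac{226}{9} \approx 25.111$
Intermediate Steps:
$W{\left(d,M \right)} = 15$ ($W{\left(d,M \right)} = 8 + \left(3 - -4\right) = 8 + \left(3 + 4\right) = 8 + 7 = 15$)
$f{\left(A,Z \right)} = Z + 2 A$
$m{\left(F \right)} = 6 + F$
$b{\left(X \right)} = \frac{1}{9}$ ($b{\left(X \right)} = \frac{X \frac{1}{9}}{X} = \frac{\frac{1}{9} X}{X} = \frac{1}{9}$)
$U{\left(K,N \right)} = 21 - N$ ($U{\left(K,N \right)} = \left(6 + 15\right) - N = 21 - N$)
$b{\left(-14 \right)} + U{\left(f{\left(1,1 \right)},-4 \right)} = \frac{1}{9} + \left(21 - -4\right) = \frac{1}{9} + \left(21 + 4\right) = \frac{1}{9} + 25 = \frac{226}{9}$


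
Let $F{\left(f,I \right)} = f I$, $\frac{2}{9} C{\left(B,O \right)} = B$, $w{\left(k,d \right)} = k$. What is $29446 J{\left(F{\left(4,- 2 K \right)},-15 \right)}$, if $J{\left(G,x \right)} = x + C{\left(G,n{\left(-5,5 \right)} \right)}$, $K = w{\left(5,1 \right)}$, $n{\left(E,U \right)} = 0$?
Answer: $-5741970$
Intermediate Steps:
$K = 5$
$C{\left(B,O \right)} = \frac{9 B}{2}$
$F{\left(f,I \right)} = I f$
$J{\left(G,x \right)} = x + \frac{9 G}{2}$
$29446 J{\left(F{\left(4,- 2 K \right)},-15 \right)} = 29446 \left(-15 + \frac{9 \left(-2\right) 5 \cdot 4}{2}\right) = 29446 \left(-15 + \frac{9 \left(\left(-10\right) 4\right)}{2}\right) = 29446 \left(-15 + \frac{9}{2} \left(-40\right)\right) = 29446 \left(-15 - 180\right) = 29446 \left(-195\right) = -5741970$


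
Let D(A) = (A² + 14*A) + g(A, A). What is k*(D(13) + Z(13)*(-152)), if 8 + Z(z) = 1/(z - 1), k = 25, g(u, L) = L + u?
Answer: 118525/3 ≈ 39508.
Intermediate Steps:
Z(z) = -8 + 1/(-1 + z) (Z(z) = -8 + 1/(z - 1) = -8 + 1/(-1 + z))
D(A) = A² + 16*A (D(A) = (A² + 14*A) + (A + A) = (A² + 14*A) + 2*A = A² + 16*A)
k*(D(13) + Z(13)*(-152)) = 25*(13*(16 + 13) + ((9 - 8*13)/(-1 + 13))*(-152)) = 25*(13*29 + ((9 - 104)/12)*(-152)) = 25*(377 + ((1/12)*(-95))*(-152)) = 25*(377 - 95/12*(-152)) = 25*(377 + 3610/3) = 25*(4741/3) = 118525/3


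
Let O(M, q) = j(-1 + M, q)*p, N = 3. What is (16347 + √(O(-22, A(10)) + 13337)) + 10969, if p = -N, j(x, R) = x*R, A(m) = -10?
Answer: 27316 + √12647 ≈ 27428.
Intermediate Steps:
j(x, R) = R*x
p = -3 (p = -1*3 = -3)
O(M, q) = -3*q*(-1 + M) (O(M, q) = (q*(-1 + M))*(-3) = -3*q*(-1 + M))
(16347 + √(O(-22, A(10)) + 13337)) + 10969 = (16347 + √(3*(-10)*(1 - 1*(-22)) + 13337)) + 10969 = (16347 + √(3*(-10)*(1 + 22) + 13337)) + 10969 = (16347 + √(3*(-10)*23 + 13337)) + 10969 = (16347 + √(-690 + 13337)) + 10969 = (16347 + √12647) + 10969 = 27316 + √12647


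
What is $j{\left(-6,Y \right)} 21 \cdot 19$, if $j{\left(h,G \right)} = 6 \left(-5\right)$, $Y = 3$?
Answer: $-11970$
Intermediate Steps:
$j{\left(h,G \right)} = -30$
$j{\left(-6,Y \right)} 21 \cdot 19 = \left(-30\right) 21 \cdot 19 = \left(-630\right) 19 = -11970$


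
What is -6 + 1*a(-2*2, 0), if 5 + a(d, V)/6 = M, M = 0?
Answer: -36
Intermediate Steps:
a(d, V) = -30 (a(d, V) = -30 + 6*0 = -30 + 0 = -30)
-6 + 1*a(-2*2, 0) = -6 + 1*(-30) = -6 - 30 = -36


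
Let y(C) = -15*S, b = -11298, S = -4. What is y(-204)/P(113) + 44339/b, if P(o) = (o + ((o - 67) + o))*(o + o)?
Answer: -340616141/86813832 ≈ -3.9235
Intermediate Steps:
y(C) = 60 (y(C) = -15*(-4) = 60)
P(o) = 2*o*(-67 + 3*o) (P(o) = (o + ((-67 + o) + o))*(2*o) = (o + (-67 + 2*o))*(2*o) = (-67 + 3*o)*(2*o) = 2*o*(-67 + 3*o))
y(-204)/P(113) + 44339/b = 60/((2*113*(-67 + 3*113))) + 44339/(-11298) = 60/((2*113*(-67 + 339))) + 44339*(-1/11298) = 60/((2*113*272)) - 44339/11298 = 60/61472 - 44339/11298 = 60*(1/61472) - 44339/11298 = 15/15368 - 44339/11298 = -340616141/86813832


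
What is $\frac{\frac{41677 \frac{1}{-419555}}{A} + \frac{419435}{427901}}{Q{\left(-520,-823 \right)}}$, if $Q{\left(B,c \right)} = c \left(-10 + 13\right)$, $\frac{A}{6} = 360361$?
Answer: $- \frac{380489417371756573}{958390116300074747970} \approx -0.00039701$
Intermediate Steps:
$A = 2162166$ ($A = 6 \cdot 360361 = 2162166$)
$Q{\left(B,c \right)} = 3 c$ ($Q{\left(B,c \right)} = c 3 = 3 c$)
$\frac{\frac{41677 \frac{1}{-419555}}{A} + \frac{419435}{427901}}{Q{\left(-520,-823 \right)}} = \frac{\frac{41677 \frac{1}{-419555}}{2162166} + \frac{419435}{427901}}{3 \left(-823\right)} = \frac{41677 \left(- \frac{1}{419555}\right) \frac{1}{2162166} + 419435 \cdot \frac{1}{427901}}{-2469} = \left(\left(- \frac{41677}{419555}\right) \frac{1}{2162166} + \frac{419435}{427901}\right) \left(- \frac{1}{2469}\right) = \left(- \frac{41677}{907147556130} + \frac{419435}{427901}\right) \left(- \frac{1}{2469}\right) = \frac{380489417371756573}{388169346415583130} \left(- \frac{1}{2469}\right) = - \frac{380489417371756573}{958390116300074747970}$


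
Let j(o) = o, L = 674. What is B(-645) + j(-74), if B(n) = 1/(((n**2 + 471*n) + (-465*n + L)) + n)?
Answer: -30501615/412184 ≈ -74.000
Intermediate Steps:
B(n) = 1/(674 + n**2 + 7*n) (B(n) = 1/(((n**2 + 471*n) + (-465*n + 674)) + n) = 1/(((n**2 + 471*n) + (674 - 465*n)) + n) = 1/((674 + n**2 + 6*n) + n) = 1/(674 + n**2 + 7*n))
B(-645) + j(-74) = 1/(674 + (-645)**2 + 7*(-645)) - 74 = 1/(674 + 416025 - 4515) - 74 = 1/412184 - 74 = -30501615/412184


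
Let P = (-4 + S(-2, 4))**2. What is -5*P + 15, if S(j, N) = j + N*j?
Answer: -965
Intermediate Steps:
P = 196 (P = (-4 - 2*(1 + 4))**2 = (-4 - 2*5)**2 = (-4 - 10)**2 = (-14)**2 = 196)
-5*P + 15 = -5*196 + 15 = -980 + 15 = -965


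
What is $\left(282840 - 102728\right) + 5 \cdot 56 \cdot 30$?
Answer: $188512$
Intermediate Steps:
$\left(282840 - 102728\right) + 5 \cdot 56 \cdot 30 = 180112 + 280 \cdot 30 = 180112 + 8400 = 188512$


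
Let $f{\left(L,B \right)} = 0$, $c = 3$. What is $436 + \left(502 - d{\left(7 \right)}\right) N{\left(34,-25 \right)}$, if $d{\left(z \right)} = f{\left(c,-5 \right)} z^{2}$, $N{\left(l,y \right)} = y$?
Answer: $-12114$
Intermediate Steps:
$d{\left(z \right)} = 0$ ($d{\left(z \right)} = 0 z^{2} = 0$)
$436 + \left(502 - d{\left(7 \right)}\right) N{\left(34,-25 \right)} = 436 + \left(502 - 0\right) \left(-25\right) = 436 + \left(502 + 0\right) \left(-25\right) = 436 + 502 \left(-25\right) = 436 - 12550 = -12114$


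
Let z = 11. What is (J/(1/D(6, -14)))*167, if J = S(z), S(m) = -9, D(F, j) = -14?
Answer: 21042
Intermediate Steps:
J = -9
(J/(1/D(6, -14)))*167 = -9/(1/(-14))*167 = -9/(-1/14)*167 = -9*(-14)*167 = 126*167 = 21042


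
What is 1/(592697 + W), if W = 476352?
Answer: 1/1069049 ≈ 9.3541e-7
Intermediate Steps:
1/(592697 + W) = 1/(592697 + 476352) = 1/1069049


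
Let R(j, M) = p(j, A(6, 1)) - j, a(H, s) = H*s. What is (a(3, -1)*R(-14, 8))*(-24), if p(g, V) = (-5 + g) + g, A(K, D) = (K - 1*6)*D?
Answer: -1368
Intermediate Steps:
A(K, D) = D*(-6 + K) (A(K, D) = (K - 6)*D = (-6 + K)*D = D*(-6 + K))
p(g, V) = -5 + 2*g
R(j, M) = -5 + j (R(j, M) = (-5 + 2*j) - j = -5 + j)
(a(3, -1)*R(-14, 8))*(-24) = ((3*(-1))*(-5 - 14))*(-24) = -3*(-19)*(-24) = 57*(-24) = -1368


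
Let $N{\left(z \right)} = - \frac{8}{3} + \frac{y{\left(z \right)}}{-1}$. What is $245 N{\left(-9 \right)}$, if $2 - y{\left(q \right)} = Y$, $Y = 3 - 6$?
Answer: $- \frac{5635}{3} \approx -1878.3$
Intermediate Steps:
$Y = -3$ ($Y = 3 - 6 = -3$)
$y{\left(q \right)} = 5$ ($y{\left(q \right)} = 2 - -3 = 2 + 3 = 5$)
$N{\left(z \right)} = - \frac{23}{3}$ ($N{\left(z \right)} = - \frac{8}{3} + \frac{5}{-1} = \left(-8\right) \frac{1}{3} + 5 \left(-1\right) = - \frac{8}{3} - 5 = - \frac{23}{3}$)
$245 N{\left(-9 \right)} = 245 \left(- \frac{23}{3}\right) = - \frac{5635}{3}$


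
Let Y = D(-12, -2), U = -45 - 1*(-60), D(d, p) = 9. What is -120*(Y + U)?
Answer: -2880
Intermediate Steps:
U = 15 (U = -45 + 60 = 15)
Y = 9
-120*(Y + U) = -120*(9 + 15) = -120*24 = -2880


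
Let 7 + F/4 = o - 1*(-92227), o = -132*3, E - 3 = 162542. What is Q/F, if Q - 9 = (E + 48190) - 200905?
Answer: 9839/367296 ≈ 0.026788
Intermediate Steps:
E = 162545 (E = 3 + 162542 = 162545)
o = -396
Q = 9839 (Q = 9 + ((162545 + 48190) - 200905) = 9 + (210735 - 200905) = 9 + 9830 = 9839)
F = 367296 (F = -28 + 4*(-396 - 1*(-92227)) = -28 + 4*(-396 + 92227) = -28 + 4*91831 = -28 + 367324 = 367296)
Q/F = 9839/367296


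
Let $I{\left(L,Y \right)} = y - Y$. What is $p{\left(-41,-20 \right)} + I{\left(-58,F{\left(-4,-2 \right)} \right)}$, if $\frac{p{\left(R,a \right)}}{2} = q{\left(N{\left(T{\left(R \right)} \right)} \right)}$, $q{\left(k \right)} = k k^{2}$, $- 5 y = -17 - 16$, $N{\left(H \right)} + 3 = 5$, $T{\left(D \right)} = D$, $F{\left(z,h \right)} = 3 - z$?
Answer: $\frac{78}{5} \approx 15.6$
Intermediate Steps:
$N{\left(H \right)} = 2$ ($N{\left(H \right)} = -3 + 5 = 2$)
$y = \frac{33}{5}$ ($y = - \frac{-17 - 16}{5} = \left(- \frac{1}{5}\right) \left(-33\right) = \frac{33}{5} \approx 6.6$)
$q{\left(k \right)} = k^{3}$
$p{\left(R,a \right)} = 16$ ($p{\left(R,a \right)} = 2 \cdot 2^{3} = 2 \cdot 8 = 16$)
$I{\left(L,Y \right)} = \frac{33}{5} - Y$
$p{\left(-41,-20 \right)} + I{\left(-58,F{\left(-4,-2 \right)} \right)} = 16 + \left(\frac{33}{5} - \left(3 - -4\right)\right) = 16 + \left(\frac{33}{5} - \left(3 + 4\right)\right) = 16 + \left(\frac{33}{5} - 7\right) = 16 - \frac{2}{5} = \frac{78}{5}$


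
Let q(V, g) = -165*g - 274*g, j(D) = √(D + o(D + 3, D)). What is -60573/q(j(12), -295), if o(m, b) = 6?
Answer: -60573/129505 ≈ -0.46773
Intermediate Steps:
j(D) = √(6 + D) (j(D) = √(D + 6) = √(6 + D))
q(V, g) = -439*g
-60573/q(j(12), -295) = -60573/((-439*(-295))) = -60573/129505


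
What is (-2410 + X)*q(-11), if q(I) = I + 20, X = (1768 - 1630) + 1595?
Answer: -6093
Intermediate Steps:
X = 1733 (X = 138 + 1595 = 1733)
q(I) = 20 + I
(-2410 + X)*q(-11) = (-2410 + 1733)*(20 - 11) = -677*9 = -6093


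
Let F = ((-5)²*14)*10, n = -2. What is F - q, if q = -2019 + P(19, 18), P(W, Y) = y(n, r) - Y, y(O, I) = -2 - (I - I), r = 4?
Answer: 5539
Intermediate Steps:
y(O, I) = -2 (y(O, I) = -2 - 1*0 = -2 + 0 = -2)
P(W, Y) = -2 - Y
F = 3500 (F = (25*14)*10 = 350*10 = 3500)
q = -2039 (q = -2019 + (-2 - 1*18) = -2019 + (-2 - 18) = -2019 - 20 = -2039)
F - q = 3500 - 1*(-2039) = 3500 + 2039 = 5539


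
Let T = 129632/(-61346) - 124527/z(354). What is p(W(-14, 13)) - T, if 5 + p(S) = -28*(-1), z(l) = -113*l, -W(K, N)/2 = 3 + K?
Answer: 8997907973/408993782 ≈ 22.000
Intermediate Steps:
W(K, N) = -6 - 2*K (W(K, N) = -2*(3 + K) = -6 - 2*K)
p(S) = 23 (p(S) = -5 - 28*(-1) = -5 + 28 = 23)
T = 408949013/408993782 (T = 129632/(-61346) - 124527/((-113*354)) = 129632*(-1/61346) - 124527/(-40002) = -64816/30673 - 124527*(-1/40002) = -64816/30673 + 41509/13334 = 408949013/408993782 ≈ 0.99989)
p(W(-14, 13)) - T = 23 - 1*408949013/408993782 = 23 - 408949013/408993782 = 8997907973/408993782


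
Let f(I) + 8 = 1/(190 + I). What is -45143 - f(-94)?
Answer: -4332961/96 ≈ -45135.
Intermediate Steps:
f(I) = -8 + 1/(190 + I)
-45143 - f(-94) = -45143 - (-1519 - 8*(-94))/(190 - 94) = -45143 - (-1519 + 752)/96 = -45143 - (-767)/96 = -45143 - 1*(-767/96) = -45143 + 767/96 = -4332961/96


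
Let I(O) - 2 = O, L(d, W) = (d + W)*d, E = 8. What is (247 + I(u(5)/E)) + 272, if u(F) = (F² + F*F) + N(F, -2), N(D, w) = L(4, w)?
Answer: 2113/4 ≈ 528.25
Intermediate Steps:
L(d, W) = d*(W + d) (L(d, W) = (W + d)*d = d*(W + d))
N(D, w) = 16 + 4*w (N(D, w) = 4*(w + 4) = 4*(4 + w) = 16 + 4*w)
u(F) = 8 + 2*F² (u(F) = (F² + F*F) + (16 + 4*(-2)) = (F² + F²) + (16 - 8) = 2*F² + 8 = 8 + 2*F²)
I(O) = 2 + O
(247 + I(u(5)/E)) + 272 = (247 + (2 + (8 + 2*5²)/8)) + 272 = (247 + (2 + (8 + 2*25)*(⅛))) + 272 = (247 + (2 + (8 + 50)*(⅛))) + 272 = (247 + (2 + 58*(⅛))) + 272 = (247 + (2 + 29/4)) + 272 = (247 + 37/4) + 272 = 1025/4 + 272 = 2113/4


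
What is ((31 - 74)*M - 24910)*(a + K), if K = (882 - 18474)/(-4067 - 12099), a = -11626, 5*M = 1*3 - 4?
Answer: 11699195918134/40415 ≈ 2.8948e+8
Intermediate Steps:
M = -1/5 (M = (1*3 - 4)/5 = (3 - 4)/5 = (1/5)*(-1) = -1/5 ≈ -0.20000)
K = 8796/8083 (K = -17592/(-16166) = -17592*(-1/16166) = 8796/8083 ≈ 1.0882)
((31 - 74)*M - 24910)*(a + K) = ((31 - 74)*(-1/5) - 24910)*(-11626 + 8796/8083) = (-43*(-1/5) - 24910)*(-93964162/8083) = (43/5 - 24910)*(-93964162/8083) = -124507/5*(-93964162/8083) = 11699195918134/40415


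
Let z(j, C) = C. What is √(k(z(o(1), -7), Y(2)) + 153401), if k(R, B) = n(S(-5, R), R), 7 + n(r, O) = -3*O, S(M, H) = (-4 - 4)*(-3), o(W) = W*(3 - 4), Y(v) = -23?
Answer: √153415 ≈ 391.68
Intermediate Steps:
o(W) = -W (o(W) = W*(-1) = -W)
S(M, H) = 24 (S(M, H) = -8*(-3) = 24)
n(r, O) = -7 - 3*O
k(R, B) = -7 - 3*R
√(k(z(o(1), -7), Y(2)) + 153401) = √((-7 - 3*(-7)) + 153401) = √((-7 + 21) + 153401) = √(14 + 153401) = √153415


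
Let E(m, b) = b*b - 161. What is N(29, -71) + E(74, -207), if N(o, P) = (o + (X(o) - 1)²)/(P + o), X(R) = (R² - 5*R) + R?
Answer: 422897/14 ≈ 30207.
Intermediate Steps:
X(R) = R² - 4*R
E(m, b) = -161 + b² (E(m, b) = b² - 161 = -161 + b²)
N(o, P) = (o + (-1 + o*(-4 + o))²)/(P + o) (N(o, P) = (o + (o*(-4 + o) - 1)²)/(P + o) = (o + (-1 + o*(-4 + o))²)/(P + o))
N(29, -71) + E(74, -207) = (29 + (-1 + 29*(-4 + 29))²)/(-71 + 29) + (-161 + (-207)²) = (29 + (-1 + 29*25)²)/(-42) + (-161 + 42849) = -(29 + (-1 + 725)²)/42 + 42688 = -(29 + 724²)/42 + 42688 = -(29 + 524176)/42 + 42688 = -1/42*524205 + 42688 = -174735/14 + 42688 = 422897/14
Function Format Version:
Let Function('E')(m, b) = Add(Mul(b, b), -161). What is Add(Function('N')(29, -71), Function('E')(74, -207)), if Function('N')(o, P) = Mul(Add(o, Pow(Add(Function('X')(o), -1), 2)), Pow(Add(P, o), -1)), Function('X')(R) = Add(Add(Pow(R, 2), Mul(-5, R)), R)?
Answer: Rational(422897, 14) ≈ 30207.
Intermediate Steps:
Function('X')(R) = Add(Pow(R, 2), Mul(-4, R))
Function('E')(m, b) = Add(-161, Pow(b, 2)) (Function('E')(m, b) = Add(Pow(b, 2), -161) = Add(-161, Pow(b, 2)))
Function('N')(o, P) = Mul(Pow(Add(P, o), -1), Add(o, Pow(Add(-1, Mul(o, Add(-4, o))), 2))) (Function('N')(o, P) = Mul(Add(o, Pow(Add(Mul(o, Add(-4, o)), -1), 2)), Pow(Add(P, o), -1)) = Mul(Add(o, Pow(Add(-1, Mul(o, Add(-4, o))), 2)), Pow(Add(P, o), -1)) = Mul(Pow(Add(P, o), -1), Add(o, Pow(Add(-1, Mul(o, Add(-4, o))), 2))))
Add(Function('N')(29, -71), Function('E')(74, -207)) = Add(Mul(Pow(Add(-71, 29), -1), Add(29, Pow(Add(-1, Mul(29, Add(-4, 29))), 2))), Add(-161, Pow(-207, 2))) = Add(Mul(Pow(-42, -1), Add(29, Pow(Add(-1, Mul(29, 25)), 2))), Add(-161, 42849)) = Add(Mul(Rational(-1, 42), Add(29, Pow(Add(-1, 725), 2))), 42688) = Add(Mul(Rational(-1, 42), Add(29, Pow(724, 2))), 42688) = Add(Mul(Rational(-1, 42), Add(29, 524176)), 42688) = Add(Mul(Rational(-1, 42), 524205), 42688) = Add(Rational(-174735, 14), 42688) = Rational(422897, 14)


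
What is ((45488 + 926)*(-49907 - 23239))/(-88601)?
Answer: 3394998444/88601 ≈ 38318.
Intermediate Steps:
((45488 + 926)*(-49907 - 23239))/(-88601) = (46414*(-73146))*(-1/88601) = -3394998444*(-1/88601) = 3394998444/88601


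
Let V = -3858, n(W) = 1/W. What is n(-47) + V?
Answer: -181327/47 ≈ -3858.0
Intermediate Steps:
n(-47) + V = 1/(-47) - 3858 = -1/47 - 3858 = -181327/47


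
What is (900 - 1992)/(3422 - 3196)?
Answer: -546/113 ≈ -4.8319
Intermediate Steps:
(900 - 1992)/(3422 - 3196) = -1092/226 = -1092*1/226 = -546/113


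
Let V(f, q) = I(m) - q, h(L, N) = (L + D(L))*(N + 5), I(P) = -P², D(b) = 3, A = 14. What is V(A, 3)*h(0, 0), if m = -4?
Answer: -285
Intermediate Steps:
h(L, N) = (3 + L)*(5 + N) (h(L, N) = (L + 3)*(N + 5) = (3 + L)*(5 + N))
V(f, q) = -16 - q (V(f, q) = -1*(-4)² - q = -1*16 - q = -16 - q)
V(A, 3)*h(0, 0) = (-16 - 1*3)*(15 + 3*0 + 5*0 + 0*0) = (-16 - 3)*(15 + 0 + 0 + 0) = -19*15 = -285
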